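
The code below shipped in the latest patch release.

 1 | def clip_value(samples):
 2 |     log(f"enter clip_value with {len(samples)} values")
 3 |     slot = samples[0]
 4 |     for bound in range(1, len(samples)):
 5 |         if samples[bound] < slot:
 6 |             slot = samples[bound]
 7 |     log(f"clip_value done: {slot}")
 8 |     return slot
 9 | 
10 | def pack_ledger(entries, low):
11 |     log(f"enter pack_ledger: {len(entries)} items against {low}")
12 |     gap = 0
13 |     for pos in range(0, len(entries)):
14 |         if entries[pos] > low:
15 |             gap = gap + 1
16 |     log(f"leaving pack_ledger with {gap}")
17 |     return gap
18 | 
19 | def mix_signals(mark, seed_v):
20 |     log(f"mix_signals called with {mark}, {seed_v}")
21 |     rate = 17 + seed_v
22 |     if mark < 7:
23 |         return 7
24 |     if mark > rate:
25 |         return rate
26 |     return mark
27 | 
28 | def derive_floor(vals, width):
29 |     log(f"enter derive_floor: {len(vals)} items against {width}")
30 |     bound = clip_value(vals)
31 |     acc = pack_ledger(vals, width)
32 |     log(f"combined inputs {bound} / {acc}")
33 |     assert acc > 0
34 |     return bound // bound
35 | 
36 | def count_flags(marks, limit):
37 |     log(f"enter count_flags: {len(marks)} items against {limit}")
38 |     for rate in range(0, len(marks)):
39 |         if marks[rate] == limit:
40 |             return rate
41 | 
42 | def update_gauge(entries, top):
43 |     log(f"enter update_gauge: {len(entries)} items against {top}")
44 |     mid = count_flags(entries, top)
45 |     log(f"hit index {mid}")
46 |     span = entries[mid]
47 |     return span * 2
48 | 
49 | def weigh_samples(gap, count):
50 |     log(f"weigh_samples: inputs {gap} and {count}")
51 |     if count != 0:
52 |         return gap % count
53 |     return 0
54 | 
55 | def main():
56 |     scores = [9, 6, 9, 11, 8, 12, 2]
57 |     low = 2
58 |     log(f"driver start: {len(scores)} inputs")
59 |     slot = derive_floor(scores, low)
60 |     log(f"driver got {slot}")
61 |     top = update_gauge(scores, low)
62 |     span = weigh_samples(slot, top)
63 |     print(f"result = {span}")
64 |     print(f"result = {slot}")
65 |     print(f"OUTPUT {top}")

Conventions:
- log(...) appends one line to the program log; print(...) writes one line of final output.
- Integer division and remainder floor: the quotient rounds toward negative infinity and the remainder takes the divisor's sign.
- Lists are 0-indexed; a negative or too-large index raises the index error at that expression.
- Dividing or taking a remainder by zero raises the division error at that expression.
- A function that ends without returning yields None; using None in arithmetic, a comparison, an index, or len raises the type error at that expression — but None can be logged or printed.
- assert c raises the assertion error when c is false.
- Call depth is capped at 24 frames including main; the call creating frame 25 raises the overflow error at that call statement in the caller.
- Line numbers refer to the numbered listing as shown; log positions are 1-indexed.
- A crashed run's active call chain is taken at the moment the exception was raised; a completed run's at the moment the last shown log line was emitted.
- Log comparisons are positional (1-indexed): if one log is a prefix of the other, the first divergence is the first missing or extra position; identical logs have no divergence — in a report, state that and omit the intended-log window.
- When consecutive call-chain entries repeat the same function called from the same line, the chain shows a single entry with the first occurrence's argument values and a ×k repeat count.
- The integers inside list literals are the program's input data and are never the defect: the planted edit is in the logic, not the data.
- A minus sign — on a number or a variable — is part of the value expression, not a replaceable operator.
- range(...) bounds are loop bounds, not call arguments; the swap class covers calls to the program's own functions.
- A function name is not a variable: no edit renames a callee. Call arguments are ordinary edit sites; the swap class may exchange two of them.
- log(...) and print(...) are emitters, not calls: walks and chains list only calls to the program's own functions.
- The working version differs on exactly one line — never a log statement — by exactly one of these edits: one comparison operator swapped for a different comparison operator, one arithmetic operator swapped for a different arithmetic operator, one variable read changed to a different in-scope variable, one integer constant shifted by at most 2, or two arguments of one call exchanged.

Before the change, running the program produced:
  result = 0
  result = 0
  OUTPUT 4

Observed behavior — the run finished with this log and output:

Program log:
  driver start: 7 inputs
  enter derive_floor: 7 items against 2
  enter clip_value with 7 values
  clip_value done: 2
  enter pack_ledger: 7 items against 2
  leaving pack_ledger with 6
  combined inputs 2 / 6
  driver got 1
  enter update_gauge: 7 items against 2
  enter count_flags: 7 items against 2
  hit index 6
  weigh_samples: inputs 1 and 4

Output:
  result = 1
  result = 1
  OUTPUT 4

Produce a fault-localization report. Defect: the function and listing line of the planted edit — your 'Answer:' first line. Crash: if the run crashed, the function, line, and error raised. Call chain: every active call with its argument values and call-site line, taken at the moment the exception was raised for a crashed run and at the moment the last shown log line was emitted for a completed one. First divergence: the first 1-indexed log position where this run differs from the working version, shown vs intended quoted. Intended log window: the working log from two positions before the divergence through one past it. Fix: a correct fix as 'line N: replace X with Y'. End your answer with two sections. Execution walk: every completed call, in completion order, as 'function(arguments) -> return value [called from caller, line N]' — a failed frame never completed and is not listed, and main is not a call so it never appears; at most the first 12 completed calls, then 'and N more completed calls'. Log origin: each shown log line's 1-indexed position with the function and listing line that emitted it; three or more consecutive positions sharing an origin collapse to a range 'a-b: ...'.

Answer: the defect is in derive_floor at line 34.
Key observation: The log first diverges at position 8: the faulty run prints 'driver got 1' where the working version prints 'driver got 0'.
Call chain: main -> weigh_samples(1, 4) (called at line 62).
First divergence: position 8; shown 'driver got 1' vs intended 'driver got 0'.
Intended log window:
  6: leaving pack_ledger with 6
  7: combined inputs 2 / 6
  8: driver got 0
  9: enter update_gauge: 7 items against 2
Execution walk:
  clip_value([9, 6, 9, 11, 8, 12, 2]) -> 2  [called from derive_floor, line 30]
  pack_ledger([9, 6, 9, 11, 8, 12, 2], 2) -> 6  [called from derive_floor, line 31]
  derive_floor([9, 6, 9, 11, 8, 12, 2], 2) -> 1  [called from main, line 59]
  count_flags([9, 6, 9, 11, 8, 12, 2], 2) -> 6  [called from update_gauge, line 44]
  update_gauge([9, 6, 9, 11, 8, 12, 2], 2) -> 4  [called from main, line 61]
  weigh_samples(1, 4) -> 1  [called from main, line 62]
Origin of each log line:
  1 — main, line 58
  2 — derive_floor, line 29
  3 — clip_value, line 2
  4 — clip_value, line 7
  5 — pack_ledger, line 11
  6 — pack_ledger, line 16
  7 — derive_floor, line 32
  8 — main, line 60
  9 — update_gauge, line 43
  10 — count_flags, line 37
  11 — update_gauge, line 45
  12 — weigh_samples, line 50
A correct fix: line 34: replace `bound // bound` with `bound // acc`.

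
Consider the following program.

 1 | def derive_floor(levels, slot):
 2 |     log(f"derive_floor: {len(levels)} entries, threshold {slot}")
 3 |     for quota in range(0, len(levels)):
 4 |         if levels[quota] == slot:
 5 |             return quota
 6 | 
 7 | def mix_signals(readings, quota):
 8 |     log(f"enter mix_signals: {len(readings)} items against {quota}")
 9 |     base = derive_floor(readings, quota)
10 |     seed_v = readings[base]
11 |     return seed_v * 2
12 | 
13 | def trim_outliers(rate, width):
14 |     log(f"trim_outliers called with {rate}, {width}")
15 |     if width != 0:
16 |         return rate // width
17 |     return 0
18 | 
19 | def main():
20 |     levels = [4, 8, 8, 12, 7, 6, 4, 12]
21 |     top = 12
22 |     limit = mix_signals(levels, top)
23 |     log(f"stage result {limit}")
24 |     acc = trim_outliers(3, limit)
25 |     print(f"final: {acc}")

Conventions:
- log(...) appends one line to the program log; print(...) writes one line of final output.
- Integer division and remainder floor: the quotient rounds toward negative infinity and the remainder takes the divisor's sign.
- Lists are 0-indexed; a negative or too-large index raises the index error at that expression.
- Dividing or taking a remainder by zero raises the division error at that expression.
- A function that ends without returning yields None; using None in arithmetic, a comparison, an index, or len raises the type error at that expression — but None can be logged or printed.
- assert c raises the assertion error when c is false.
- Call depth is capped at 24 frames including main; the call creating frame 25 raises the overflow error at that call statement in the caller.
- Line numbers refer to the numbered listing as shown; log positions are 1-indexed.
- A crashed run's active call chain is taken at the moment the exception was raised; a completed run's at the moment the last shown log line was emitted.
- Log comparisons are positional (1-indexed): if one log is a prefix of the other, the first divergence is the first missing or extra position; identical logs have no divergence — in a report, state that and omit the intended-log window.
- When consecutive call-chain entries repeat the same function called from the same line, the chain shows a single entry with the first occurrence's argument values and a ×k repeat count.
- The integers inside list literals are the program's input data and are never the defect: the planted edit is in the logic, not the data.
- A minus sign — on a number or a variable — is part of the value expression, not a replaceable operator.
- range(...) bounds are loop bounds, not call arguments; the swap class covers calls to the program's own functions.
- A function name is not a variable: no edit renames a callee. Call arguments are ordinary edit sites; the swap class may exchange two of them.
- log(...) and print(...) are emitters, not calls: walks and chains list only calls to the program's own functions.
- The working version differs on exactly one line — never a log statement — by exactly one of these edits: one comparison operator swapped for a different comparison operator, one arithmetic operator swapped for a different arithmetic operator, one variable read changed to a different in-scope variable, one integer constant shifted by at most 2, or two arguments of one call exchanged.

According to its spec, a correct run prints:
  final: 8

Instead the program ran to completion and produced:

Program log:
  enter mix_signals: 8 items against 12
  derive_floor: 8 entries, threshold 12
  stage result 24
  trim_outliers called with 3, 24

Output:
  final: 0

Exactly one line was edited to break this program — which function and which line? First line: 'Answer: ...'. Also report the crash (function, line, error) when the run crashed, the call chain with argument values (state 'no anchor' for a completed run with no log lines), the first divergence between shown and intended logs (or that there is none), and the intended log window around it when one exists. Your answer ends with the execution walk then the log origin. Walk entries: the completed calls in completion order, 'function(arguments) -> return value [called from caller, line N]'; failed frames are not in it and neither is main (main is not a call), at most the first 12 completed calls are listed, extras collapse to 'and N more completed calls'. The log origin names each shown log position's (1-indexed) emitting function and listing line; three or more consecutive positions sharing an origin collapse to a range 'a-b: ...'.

Answer: the defect is in main at line 24.
Key observation: The log first diverges at position 4: the faulty run prints 'trim_outliers called with 3, 24' where the working version prints 'trim_outliers called with 24, 3'.
Call chain: main -> trim_outliers(3, 24) (called at line 24).
First divergence: position 4 — shown 'trim_outliers called with 3, 24', intended 'trim_outliers called with 24, 3'.
Intended log window:
  2: derive_floor: 8 entries, threshold 12
  3: stage result 24
  4: trim_outliers called with 24, 3
Execution walk:
  derive_floor([4, 8, 8, 12, 7, 6, 4, 12], 12) -> 3  [called from mix_signals, line 9]
  mix_signals([4, 8, 8, 12, 7, 6, 4, 12], 12) -> 24  [called from main, line 22]
  trim_outliers(3, 24) -> 0  [called from main, line 24]
Origin of each log line:
  1 — mix_signals, line 8
  2 — derive_floor, line 2
  3 — main, line 23
  4 — trim_outliers, line 14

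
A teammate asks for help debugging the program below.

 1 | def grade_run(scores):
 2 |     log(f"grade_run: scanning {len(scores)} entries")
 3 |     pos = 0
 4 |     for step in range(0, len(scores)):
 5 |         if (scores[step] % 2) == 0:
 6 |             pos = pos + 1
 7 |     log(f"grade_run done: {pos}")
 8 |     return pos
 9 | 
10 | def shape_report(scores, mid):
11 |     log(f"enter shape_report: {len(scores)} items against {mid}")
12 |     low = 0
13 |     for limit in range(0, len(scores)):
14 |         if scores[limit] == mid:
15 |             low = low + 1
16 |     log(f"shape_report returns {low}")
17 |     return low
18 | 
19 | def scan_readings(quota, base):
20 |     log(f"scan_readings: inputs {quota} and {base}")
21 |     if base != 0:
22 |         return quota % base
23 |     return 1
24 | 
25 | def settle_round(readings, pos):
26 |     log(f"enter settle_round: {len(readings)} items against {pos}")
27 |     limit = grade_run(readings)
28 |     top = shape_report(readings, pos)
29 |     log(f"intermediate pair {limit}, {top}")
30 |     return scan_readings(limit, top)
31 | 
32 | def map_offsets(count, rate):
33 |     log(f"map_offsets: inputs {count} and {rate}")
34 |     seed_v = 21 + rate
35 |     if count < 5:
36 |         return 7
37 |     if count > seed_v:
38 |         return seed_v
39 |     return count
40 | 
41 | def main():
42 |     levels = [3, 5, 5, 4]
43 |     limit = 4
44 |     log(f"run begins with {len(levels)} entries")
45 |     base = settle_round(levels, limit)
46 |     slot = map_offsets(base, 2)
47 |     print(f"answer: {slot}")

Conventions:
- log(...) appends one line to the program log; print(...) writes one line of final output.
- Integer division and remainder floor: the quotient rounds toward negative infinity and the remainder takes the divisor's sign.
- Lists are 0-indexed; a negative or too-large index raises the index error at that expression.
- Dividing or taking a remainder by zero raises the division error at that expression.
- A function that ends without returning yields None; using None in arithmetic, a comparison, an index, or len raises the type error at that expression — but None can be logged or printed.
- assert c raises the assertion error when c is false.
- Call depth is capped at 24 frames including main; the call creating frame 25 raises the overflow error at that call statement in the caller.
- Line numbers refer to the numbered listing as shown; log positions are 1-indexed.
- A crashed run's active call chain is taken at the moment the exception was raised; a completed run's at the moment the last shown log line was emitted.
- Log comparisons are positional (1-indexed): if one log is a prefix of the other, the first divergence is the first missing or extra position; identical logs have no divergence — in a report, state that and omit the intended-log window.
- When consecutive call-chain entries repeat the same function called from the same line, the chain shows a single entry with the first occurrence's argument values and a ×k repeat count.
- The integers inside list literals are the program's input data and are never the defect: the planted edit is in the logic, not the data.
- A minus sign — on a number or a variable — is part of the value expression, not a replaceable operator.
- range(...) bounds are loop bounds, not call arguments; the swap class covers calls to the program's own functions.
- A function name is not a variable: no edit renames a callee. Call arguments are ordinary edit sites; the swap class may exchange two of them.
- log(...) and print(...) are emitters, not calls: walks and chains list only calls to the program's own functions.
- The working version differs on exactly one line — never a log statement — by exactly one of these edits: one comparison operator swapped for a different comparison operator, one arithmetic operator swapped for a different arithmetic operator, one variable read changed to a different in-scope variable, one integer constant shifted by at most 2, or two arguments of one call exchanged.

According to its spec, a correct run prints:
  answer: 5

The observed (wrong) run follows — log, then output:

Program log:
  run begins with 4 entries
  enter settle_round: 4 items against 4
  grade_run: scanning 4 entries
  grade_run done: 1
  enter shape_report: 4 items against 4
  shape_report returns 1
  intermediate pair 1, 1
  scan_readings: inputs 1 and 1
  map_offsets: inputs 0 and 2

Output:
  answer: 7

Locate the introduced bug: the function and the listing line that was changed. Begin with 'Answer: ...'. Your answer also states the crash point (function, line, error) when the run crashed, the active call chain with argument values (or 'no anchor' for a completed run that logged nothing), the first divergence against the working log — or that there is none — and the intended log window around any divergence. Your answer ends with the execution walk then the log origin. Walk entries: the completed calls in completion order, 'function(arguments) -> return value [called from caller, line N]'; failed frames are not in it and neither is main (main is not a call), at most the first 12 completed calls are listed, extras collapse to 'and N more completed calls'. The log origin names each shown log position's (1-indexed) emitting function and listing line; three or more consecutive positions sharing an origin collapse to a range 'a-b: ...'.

Answer: the defect is in map_offsets at line 36.
The tell: The two runs log identically and part ways only at the printed values.
Call chain: main -> map_offsets(0, 2) (called at line 46).
First divergence: none — the logs agree in full.
Execution walk:
  grade_run([3, 5, 5, 4]) -> 1  [called from settle_round, line 27]
  shape_report([3, 5, 5, 4], 4) -> 1  [called from settle_round, line 28]
  scan_readings(1, 1) -> 0  [called from settle_round, line 30]
  settle_round([3, 5, 5, 4], 4) -> 0  [called from main, line 45]
  map_offsets(0, 2) -> 7  [called from main, line 46]
Log line origins:
  1: emitted by main (line 44)
  2: emitted by settle_round (line 26)
  3: emitted by grade_run (line 2)
  4: emitted by grade_run (line 7)
  5: emitted by shape_report (line 11)
  6: emitted by shape_report (line 16)
  7: emitted by settle_round (line 29)
  8: emitted by scan_readings (line 20)
  9: emitted by map_offsets (line 33)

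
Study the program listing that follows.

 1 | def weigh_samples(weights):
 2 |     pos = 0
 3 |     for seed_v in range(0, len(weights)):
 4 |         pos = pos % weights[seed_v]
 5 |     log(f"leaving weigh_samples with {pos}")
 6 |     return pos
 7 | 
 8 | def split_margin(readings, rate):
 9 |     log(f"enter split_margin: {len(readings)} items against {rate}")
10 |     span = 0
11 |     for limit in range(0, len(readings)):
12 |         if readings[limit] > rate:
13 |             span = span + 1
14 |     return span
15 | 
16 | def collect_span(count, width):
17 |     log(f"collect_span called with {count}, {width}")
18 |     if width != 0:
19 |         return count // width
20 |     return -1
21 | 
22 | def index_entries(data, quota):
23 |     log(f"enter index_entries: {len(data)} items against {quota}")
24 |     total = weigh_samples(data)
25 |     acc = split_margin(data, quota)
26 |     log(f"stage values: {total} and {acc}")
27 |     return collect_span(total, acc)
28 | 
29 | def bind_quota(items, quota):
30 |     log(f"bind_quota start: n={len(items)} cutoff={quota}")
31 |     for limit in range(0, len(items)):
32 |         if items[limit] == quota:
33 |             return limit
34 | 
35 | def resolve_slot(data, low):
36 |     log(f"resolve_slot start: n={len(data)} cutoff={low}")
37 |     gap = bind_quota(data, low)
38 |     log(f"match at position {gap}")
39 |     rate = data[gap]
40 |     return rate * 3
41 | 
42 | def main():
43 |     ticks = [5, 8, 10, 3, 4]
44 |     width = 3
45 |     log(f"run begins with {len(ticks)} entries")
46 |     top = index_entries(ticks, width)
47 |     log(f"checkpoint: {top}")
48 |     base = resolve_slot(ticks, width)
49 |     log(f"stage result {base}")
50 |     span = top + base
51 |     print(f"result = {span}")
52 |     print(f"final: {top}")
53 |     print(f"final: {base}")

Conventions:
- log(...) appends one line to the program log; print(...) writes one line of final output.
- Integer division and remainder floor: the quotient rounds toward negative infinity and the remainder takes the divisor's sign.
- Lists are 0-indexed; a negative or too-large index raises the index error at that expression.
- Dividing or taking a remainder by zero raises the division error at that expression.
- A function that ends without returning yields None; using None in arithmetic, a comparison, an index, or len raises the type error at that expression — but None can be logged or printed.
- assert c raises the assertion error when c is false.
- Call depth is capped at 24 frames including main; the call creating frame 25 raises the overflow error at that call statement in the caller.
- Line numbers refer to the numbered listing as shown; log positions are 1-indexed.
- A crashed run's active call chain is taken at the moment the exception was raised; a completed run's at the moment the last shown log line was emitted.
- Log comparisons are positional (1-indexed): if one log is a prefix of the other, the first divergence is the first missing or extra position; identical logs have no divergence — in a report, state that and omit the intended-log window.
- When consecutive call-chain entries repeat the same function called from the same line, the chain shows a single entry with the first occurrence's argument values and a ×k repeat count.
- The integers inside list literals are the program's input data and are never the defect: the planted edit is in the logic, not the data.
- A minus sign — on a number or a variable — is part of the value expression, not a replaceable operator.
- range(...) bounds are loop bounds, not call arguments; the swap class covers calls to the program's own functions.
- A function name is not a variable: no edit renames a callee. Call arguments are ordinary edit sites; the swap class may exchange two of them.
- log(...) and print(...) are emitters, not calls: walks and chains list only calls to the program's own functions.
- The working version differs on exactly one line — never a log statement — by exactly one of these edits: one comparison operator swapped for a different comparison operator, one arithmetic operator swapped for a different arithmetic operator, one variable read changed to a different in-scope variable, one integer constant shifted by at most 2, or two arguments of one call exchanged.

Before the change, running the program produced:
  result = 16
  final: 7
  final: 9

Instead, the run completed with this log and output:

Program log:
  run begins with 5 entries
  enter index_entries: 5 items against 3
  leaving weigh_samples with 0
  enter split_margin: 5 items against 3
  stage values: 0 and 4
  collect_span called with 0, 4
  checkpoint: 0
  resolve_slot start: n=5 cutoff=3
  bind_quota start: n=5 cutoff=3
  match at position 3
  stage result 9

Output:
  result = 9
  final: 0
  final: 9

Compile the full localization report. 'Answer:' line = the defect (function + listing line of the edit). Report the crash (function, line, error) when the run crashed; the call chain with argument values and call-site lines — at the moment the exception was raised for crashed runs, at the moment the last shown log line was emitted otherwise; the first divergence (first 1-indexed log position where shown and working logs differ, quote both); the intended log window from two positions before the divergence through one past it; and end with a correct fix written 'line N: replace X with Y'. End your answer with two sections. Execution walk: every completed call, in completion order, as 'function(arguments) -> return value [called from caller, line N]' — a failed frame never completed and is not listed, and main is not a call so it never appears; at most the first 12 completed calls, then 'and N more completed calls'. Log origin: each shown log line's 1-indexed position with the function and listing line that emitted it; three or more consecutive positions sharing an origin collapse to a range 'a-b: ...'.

Answer: the defect is in weigh_samples at line 4.
Key observation: Everything matches until log position 3, which reads 'leaving weigh_samples with 0' in place of 'leaving weigh_samples with 30'.
Call chain: main.
First divergence: position 3; shown 'leaving weigh_samples with 0' vs intended 'leaving weigh_samples with 30'.
Intended log window:
  1: run begins with 5 entries
  2: enter index_entries: 5 items against 3
  3: leaving weigh_samples with 30
  4: enter split_margin: 5 items against 3
Execution walk:
  weigh_samples([5, 8, 10, 3, 4]) -> 0  [called from index_entries, line 24]
  split_margin([5, 8, 10, 3, 4], 3) -> 4  [called from index_entries, line 25]
  collect_span(0, 4) -> 0  [called from index_entries, line 27]
  index_entries([5, 8, 10, 3, 4], 3) -> 0  [called from main, line 46]
  bind_quota([5, 8, 10, 3, 4], 3) -> 3  [called from resolve_slot, line 37]
  resolve_slot([5, 8, 10, 3, 4], 3) -> 9  [called from main, line 48]
Log line origins:
  1: logged in main at line 45
  2: logged in index_entries at line 23
  3: logged in weigh_samples at line 5
  4: logged in split_margin at line 9
  5: logged in index_entries at line 26
  6: logged in collect_span at line 17
  7: logged in main at line 47
  8: logged in resolve_slot at line 36
  9: logged in bind_quota at line 30
  10: logged in resolve_slot at line 38
  11: logged in main at line 49
A correct fix: line 4: replace `%` with `+`.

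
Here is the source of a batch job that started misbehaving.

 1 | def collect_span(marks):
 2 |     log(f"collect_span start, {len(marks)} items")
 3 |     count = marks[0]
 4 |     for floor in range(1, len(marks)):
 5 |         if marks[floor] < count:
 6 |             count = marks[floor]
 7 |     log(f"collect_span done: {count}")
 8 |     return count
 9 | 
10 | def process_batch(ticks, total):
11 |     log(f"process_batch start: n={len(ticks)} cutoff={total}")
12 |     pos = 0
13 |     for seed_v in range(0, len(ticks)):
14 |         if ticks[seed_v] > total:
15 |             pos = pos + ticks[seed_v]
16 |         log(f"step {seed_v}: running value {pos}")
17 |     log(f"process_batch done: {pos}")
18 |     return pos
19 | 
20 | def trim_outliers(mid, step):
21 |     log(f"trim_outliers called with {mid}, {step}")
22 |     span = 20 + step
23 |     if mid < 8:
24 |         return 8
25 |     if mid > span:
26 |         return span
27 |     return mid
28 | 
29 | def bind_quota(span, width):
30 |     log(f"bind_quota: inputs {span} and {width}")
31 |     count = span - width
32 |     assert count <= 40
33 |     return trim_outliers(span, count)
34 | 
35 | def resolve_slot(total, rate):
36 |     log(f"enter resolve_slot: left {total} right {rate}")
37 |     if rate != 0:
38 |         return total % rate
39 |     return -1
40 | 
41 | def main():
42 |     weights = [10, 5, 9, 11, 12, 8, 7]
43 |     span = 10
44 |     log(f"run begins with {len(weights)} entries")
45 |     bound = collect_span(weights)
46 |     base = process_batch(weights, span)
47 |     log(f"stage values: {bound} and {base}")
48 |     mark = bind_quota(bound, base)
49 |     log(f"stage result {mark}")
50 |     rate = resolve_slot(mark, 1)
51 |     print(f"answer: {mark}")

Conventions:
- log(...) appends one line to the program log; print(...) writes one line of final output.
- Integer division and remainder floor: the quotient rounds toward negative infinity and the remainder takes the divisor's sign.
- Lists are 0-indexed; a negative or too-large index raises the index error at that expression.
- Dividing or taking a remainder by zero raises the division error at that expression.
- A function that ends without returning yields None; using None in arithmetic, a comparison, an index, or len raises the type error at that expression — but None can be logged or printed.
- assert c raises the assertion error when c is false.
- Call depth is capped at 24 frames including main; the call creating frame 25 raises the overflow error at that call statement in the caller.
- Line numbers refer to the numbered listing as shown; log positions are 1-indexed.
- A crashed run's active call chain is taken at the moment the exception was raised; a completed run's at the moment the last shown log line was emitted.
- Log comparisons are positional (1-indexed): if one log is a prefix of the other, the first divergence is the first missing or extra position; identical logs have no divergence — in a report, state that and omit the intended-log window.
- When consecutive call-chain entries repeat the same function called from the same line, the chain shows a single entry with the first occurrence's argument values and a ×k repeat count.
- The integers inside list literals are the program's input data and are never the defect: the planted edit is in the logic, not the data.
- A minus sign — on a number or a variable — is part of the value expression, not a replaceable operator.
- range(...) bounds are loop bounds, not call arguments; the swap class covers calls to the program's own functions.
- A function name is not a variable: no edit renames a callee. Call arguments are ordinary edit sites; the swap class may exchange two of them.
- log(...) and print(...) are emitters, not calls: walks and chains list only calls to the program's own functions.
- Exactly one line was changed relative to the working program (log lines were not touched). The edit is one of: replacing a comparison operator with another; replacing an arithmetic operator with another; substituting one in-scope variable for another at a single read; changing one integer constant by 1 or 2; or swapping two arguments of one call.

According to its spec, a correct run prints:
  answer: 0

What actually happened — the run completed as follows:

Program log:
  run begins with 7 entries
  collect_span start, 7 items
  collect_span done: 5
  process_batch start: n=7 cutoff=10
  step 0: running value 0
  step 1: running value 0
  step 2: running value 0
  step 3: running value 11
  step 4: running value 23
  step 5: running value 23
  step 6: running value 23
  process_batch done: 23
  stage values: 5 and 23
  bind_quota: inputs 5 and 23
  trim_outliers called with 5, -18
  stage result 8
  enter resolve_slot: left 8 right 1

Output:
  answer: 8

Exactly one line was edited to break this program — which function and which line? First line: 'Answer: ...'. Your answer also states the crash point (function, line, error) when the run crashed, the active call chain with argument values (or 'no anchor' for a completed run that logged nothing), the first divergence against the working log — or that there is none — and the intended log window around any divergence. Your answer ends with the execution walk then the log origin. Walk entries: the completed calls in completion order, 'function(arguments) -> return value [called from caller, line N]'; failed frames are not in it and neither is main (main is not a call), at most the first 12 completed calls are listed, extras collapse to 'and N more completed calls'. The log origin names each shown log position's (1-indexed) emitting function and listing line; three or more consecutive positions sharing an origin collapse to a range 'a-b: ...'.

Answer: the defect is in main at line 51.
Key observation: Every logged value matches the working version; the printed result is what differs.
Call chain: main -> resolve_slot(8, 1) (called at line 50).
First divergence: there is none — every log position agrees.
Execution walk:
  collect_span([10, 5, 9, 11, 12, 8, 7]) -> 5  [called from main, line 45]
  process_batch([10, 5, 9, 11, 12, 8, 7], 10) -> 23  [called from main, line 46]
  trim_outliers(5, -18) -> 8  [called from bind_quota, line 33]
  bind_quota(5, 23) -> 8  [called from main, line 48]
  resolve_slot(8, 1) -> 0  [called from main, line 50]
Log origins:
  1 — main, line 44
  2 — collect_span, line 2
  3 — collect_span, line 7
  4 — process_batch, line 11
  5-11 — process_batch, line 16
  12 — process_batch, line 17
  13 — main, line 47
  14 — bind_quota, line 30
  15 — trim_outliers, line 21
  16 — main, line 49
  17 — resolve_slot, line 36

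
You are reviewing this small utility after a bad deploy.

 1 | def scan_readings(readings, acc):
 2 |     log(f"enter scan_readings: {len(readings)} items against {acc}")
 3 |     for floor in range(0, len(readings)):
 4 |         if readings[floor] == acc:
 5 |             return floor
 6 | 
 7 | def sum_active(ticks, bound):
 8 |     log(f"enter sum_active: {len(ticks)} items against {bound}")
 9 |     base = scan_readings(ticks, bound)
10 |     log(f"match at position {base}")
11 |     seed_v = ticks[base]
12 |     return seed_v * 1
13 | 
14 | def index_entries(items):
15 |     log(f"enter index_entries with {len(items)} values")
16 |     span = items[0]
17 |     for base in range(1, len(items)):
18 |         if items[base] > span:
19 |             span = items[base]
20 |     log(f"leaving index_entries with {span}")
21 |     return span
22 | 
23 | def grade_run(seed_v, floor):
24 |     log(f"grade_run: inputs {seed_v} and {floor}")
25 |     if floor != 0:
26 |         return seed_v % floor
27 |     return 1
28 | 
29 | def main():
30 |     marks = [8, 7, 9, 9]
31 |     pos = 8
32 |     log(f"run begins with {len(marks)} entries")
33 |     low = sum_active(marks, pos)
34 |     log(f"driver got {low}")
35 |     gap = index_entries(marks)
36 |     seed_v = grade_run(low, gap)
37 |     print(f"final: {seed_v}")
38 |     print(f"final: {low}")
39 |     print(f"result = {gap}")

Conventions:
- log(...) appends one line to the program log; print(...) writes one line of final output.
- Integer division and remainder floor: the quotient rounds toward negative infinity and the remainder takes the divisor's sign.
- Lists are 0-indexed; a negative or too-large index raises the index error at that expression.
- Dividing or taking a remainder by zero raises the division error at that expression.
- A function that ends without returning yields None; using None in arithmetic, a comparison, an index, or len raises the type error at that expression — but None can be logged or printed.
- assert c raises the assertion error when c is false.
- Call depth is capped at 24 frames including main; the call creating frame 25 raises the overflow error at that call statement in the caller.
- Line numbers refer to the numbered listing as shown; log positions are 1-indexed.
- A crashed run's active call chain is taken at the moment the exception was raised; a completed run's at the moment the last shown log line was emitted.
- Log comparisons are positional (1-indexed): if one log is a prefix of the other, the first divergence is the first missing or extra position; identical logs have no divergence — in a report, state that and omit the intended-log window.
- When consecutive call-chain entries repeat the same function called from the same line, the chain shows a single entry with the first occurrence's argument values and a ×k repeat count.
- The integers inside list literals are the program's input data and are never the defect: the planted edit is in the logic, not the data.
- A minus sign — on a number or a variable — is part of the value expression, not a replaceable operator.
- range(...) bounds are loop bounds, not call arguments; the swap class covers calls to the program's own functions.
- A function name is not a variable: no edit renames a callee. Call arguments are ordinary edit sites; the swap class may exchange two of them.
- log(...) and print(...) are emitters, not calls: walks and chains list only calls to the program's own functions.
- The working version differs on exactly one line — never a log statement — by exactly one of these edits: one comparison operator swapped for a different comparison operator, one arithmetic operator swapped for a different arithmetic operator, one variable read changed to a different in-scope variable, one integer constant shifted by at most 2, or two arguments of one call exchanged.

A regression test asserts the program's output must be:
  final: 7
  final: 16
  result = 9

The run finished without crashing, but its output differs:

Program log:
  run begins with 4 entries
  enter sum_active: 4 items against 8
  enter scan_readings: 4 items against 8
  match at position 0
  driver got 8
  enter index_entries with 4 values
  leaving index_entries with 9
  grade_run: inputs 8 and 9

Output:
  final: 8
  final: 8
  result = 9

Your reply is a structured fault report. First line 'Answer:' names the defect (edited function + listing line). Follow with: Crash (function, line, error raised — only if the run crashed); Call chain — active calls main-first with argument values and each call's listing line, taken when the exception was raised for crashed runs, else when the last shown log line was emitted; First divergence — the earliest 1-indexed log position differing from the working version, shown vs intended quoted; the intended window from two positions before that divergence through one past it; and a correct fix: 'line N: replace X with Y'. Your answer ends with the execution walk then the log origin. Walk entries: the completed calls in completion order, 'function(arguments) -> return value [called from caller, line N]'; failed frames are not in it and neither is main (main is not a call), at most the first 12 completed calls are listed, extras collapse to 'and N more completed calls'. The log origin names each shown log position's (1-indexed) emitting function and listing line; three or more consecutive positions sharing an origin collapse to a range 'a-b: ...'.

Answer: the defect is in sum_active at line 12.
Key fact: Position 5 is the first bad log line: 'driver got 8' should read 'driver got 16'.
Call chain: main -> grade_run(8, 9) (called at line 36).
First divergence: at position 5 the run shows 'driver got 8' where the working version logs 'driver got 16'.
Intended log window:
  3: enter scan_readings: 4 items against 8
  4: match at position 0
  5: driver got 16
  6: enter index_entries with 4 values
Execution walk:
  scan_readings([8, 7, 9, 9], 8) -> 0  [called from sum_active, line 9]
  sum_active([8, 7, 9, 9], 8) -> 8  [called from main, line 33]
  index_entries([8, 7, 9, 9]) -> 9  [called from main, line 35]
  grade_run(8, 9) -> 8  [called from main, line 36]
Log line origins:
  1: from main, line 32
  2: from sum_active, line 8
  3: from scan_readings, line 2
  4: from sum_active, line 10
  5: from main, line 34
  6: from index_entries, line 15
  7: from index_entries, line 20
  8: from grade_run, line 24
A correct fix: line 12: replace `1` with `2`.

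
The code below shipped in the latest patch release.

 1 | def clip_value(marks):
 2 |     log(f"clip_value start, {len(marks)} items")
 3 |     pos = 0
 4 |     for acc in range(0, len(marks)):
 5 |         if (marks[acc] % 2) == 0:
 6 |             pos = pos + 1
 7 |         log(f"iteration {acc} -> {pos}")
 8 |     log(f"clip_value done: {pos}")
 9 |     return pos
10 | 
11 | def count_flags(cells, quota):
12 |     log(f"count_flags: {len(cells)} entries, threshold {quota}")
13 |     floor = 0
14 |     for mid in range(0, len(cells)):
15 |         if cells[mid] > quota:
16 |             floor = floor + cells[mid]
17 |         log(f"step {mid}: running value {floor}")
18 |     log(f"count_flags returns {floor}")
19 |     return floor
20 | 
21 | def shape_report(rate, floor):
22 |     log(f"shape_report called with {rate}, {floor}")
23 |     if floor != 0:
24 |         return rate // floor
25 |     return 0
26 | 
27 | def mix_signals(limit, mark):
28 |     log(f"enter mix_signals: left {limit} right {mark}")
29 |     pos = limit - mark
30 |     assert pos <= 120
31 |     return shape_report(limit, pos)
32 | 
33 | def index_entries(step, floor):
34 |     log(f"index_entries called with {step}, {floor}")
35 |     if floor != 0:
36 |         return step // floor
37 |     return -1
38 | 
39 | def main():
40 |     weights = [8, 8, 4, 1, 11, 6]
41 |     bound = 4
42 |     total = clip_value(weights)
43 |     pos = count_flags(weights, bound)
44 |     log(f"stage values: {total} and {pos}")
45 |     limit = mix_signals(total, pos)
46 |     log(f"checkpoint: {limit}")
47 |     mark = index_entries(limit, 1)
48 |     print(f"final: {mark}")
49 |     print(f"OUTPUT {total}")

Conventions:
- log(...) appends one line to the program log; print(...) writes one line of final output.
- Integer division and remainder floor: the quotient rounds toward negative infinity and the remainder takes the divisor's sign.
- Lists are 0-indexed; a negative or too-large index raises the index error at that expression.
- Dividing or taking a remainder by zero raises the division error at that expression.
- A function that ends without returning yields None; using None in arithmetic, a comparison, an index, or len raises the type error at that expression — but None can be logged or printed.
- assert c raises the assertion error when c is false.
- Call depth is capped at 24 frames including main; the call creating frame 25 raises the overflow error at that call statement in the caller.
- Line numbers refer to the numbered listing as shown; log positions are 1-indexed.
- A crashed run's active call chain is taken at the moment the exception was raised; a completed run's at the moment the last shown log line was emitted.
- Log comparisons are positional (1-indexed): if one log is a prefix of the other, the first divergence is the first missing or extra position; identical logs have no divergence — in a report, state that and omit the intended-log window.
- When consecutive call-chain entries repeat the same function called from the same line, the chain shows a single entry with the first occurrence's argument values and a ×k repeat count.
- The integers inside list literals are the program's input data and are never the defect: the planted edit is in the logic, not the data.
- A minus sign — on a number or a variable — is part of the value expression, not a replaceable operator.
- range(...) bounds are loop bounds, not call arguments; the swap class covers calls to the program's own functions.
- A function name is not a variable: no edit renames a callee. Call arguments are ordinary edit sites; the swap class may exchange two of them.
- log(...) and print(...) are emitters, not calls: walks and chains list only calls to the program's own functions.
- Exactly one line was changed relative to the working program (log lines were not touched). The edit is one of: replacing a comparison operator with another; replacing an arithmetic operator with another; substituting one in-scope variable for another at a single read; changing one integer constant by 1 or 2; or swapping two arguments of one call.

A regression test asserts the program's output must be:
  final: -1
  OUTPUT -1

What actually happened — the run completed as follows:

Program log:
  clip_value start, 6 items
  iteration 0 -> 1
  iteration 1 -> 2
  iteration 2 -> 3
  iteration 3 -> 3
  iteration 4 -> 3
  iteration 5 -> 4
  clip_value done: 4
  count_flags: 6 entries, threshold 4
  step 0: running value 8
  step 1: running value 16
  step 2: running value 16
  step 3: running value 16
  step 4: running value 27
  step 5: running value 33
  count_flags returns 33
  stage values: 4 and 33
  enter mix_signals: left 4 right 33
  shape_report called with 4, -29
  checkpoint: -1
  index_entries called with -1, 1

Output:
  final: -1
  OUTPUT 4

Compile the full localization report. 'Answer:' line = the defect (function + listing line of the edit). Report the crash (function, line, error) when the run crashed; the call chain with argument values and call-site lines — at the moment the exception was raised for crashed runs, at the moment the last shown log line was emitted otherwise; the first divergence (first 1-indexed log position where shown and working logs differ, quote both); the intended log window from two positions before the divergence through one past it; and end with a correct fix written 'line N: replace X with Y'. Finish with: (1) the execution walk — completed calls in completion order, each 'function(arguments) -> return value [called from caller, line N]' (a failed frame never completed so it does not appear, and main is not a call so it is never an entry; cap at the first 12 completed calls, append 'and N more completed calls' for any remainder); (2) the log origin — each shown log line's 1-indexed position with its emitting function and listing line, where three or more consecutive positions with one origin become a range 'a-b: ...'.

Answer: the defect is in main at line 49.
The tell: Log streams are identical — the defect surfaces only in the printed output.
Call chain: main -> index_entries(-1, 1) (called at line 47).
First divergence: none; the two logs match at every position.
Execution walk:
  clip_value([8, 8, 4, 1, 11, 6]) -> 4  [called from main, line 42]
  count_flags([8, 8, 4, 1, 11, 6], 4) -> 33  [called from main, line 43]
  shape_report(4, -29) -> -1  [called from mix_signals, line 31]
  mix_signals(4, 33) -> -1  [called from main, line 45]
  index_entries(-1, 1) -> -1  [called from main, line 47]
Origin of each log line:
  1: logged in clip_value at line 2
  2-7: logged in clip_value at line 7
  8: logged in clip_value at line 8
  9: logged in count_flags at line 12
  10-15: logged in count_flags at line 17
  16: logged in count_flags at line 18
  17: logged in main at line 44
  18: logged in mix_signals at line 28
  19: logged in shape_report at line 22
  20: logged in main at line 46
  21: logged in index_entries at line 34
A correct fix: line 49: replace `total` with `limit`.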